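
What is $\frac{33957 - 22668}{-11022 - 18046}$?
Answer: $- \frac{11289}{29068} \approx -0.38837$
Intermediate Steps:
$\frac{33957 - 22668}{-11022 - 18046} = \frac{11289}{-29068} = 11289 \left(- \frac{1}{29068}\right) = - \frac{11289}{29068}$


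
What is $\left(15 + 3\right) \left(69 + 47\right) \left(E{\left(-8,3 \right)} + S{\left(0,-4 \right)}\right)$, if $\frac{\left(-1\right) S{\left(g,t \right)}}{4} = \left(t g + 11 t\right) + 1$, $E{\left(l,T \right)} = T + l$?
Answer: $348696$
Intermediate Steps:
$S{\left(g,t \right)} = -4 - 44 t - 4 g t$ ($S{\left(g,t \right)} = - 4 \left(\left(t g + 11 t\right) + 1\right) = - 4 \left(\left(g t + 11 t\right) + 1\right) = - 4 \left(\left(11 t + g t\right) + 1\right) = - 4 \left(1 + 11 t + g t\right) = -4 - 44 t - 4 g t$)
$\left(15 + 3\right) \left(69 + 47\right) \left(E{\left(-8,3 \right)} + S{\left(0,-4 \right)}\right) = \left(15 + 3\right) \left(69 + 47\right) \left(\left(3 - 8\right) - -172\right) = 18 \cdot 116 \left(-5 + \left(-4 + 176 + 0\right)\right) = 2088 \left(-5 + 172\right) = 2088 \cdot 167 = 348696$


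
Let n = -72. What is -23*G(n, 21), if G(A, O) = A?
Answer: 1656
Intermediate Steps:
-23*G(n, 21) = -23*(-72) = 1656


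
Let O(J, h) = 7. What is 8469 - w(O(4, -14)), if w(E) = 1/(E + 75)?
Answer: 694457/82 ≈ 8469.0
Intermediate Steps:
w(E) = 1/(75 + E)
8469 - w(O(4, -14)) = 8469 - 1/(75 + 7) = 8469 - 1/82 = 694457/82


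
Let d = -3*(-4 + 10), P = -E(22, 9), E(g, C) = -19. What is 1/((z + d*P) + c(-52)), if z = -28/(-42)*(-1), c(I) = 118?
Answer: -3/674 ≈ -0.0044510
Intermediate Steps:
P = 19 (P = -1*(-19) = 19)
z = -⅔ (z = -28*(-1/42)*(-1) = (⅔)*(-1) = -⅔ ≈ -0.66667)
d = -18 (d = -3*6 = -18)
1/((z + d*P) + c(-52)) = 1/((-⅔ - 18*19) + 118) = 1/((-⅔ - 342) + 118) = 1/(-1028/3 + 118) = 1/(-674/3) = -3/674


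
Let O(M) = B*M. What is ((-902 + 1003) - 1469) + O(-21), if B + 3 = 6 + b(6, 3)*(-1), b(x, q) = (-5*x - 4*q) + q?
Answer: -2250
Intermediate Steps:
b(x, q) = -5*x - 3*q
B = 42 (B = -3 + (6 + (-5*6 - 3*3)*(-1)) = -3 + (6 + (-30 - 9)*(-1)) = -3 + (6 - 39*(-1)) = -3 + (6 + 39) = -3 + 45 = 42)
O(M) = 42*M
((-902 + 1003) - 1469) + O(-21) = ((-902 + 1003) - 1469) + 42*(-21) = (101 - 1469) - 882 = -1368 - 882 = -2250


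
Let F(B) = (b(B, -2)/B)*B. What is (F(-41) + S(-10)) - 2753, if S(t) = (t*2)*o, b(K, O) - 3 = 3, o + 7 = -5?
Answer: -2507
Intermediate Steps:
o = -12 (o = -7 - 5 = -12)
b(K, O) = 6 (b(K, O) = 3 + 3 = 6)
F(B) = 6 (F(B) = (6/B)*B = 6)
S(t) = -24*t (S(t) = (t*2)*(-12) = (2*t)*(-12) = -24*t)
(F(-41) + S(-10)) - 2753 = (6 - 24*(-10)) - 2753 = (6 + 240) - 2753 = 246 - 2753 = -2507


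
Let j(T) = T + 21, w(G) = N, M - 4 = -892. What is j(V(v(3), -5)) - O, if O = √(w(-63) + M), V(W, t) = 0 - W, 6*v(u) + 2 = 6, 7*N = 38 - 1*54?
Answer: 61/3 - 2*I*√10906/7 ≈ 20.333 - 29.838*I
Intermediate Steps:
M = -888 (M = 4 - 892 = -888)
N = -16/7 (N = (38 - 1*54)/7 = (38 - 54)/7 = (⅐)*(-16) = -16/7 ≈ -2.2857)
v(u) = ⅔ (v(u) = -⅓ + (⅙)*6 = -⅓ + 1 = ⅔)
w(G) = -16/7
V(W, t) = -W
j(T) = 21 + T
O = 2*I*√10906/7 (O = √(-16/7 - 888) = √(-6232/7) = 2*I*√10906/7 ≈ 29.838*I)
j(V(v(3), -5)) - O = (21 - 1*⅔) - 2*I*√10906/7 = (21 - ⅔) - 2*I*√10906/7 = 61/3 - 2*I*√10906/7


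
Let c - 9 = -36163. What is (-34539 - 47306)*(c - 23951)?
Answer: 4919293725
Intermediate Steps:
c = -36154 (c = 9 - 36163 = -36154)
(-34539 - 47306)*(c - 23951) = (-34539 - 47306)*(-36154 - 23951) = -81845*(-60105) = 4919293725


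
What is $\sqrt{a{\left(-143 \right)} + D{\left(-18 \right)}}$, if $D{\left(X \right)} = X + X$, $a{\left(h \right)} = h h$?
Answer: $\sqrt{20413} \approx 142.87$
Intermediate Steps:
$a{\left(h \right)} = h^{2}$
$D{\left(X \right)} = 2 X$
$\sqrt{a{\left(-143 \right)} + D{\left(-18 \right)}} = \sqrt{\left(-143\right)^{2} + 2 \left(-18\right)} = \sqrt{20449 - 36} = \sqrt{20413}$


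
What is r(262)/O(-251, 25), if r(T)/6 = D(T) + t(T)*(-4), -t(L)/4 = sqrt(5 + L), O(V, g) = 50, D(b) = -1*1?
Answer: -3/25 + 48*sqrt(267)/25 ≈ 31.253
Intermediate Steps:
D(b) = -1
t(L) = -4*sqrt(5 + L)
r(T) = -6 + 96*sqrt(5 + T) (r(T) = 6*(-1 - 4*sqrt(5 + T)*(-4)) = 6*(-1 + 16*sqrt(5 + T)) = -6 + 96*sqrt(5 + T))
r(262)/O(-251, 25) = (-6 + 96*sqrt(5 + 262))/50 = (-6 + 96*sqrt(267))*(1/50) = -3/25 + 48*sqrt(267)/25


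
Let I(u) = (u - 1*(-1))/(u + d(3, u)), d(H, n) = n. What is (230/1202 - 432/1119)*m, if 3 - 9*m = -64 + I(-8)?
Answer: -15495395/10760304 ≈ -1.4401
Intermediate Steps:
I(u) = (1 + u)/(2*u) (I(u) = (u - 1*(-1))/(u + u) = (u + 1)/((2*u)) = (1 + u)*(1/(2*u)) = (1 + u)/(2*u))
m = 355/48 (m = ⅓ - (-64 + (½)*(1 - 8)/(-8))/9 = ⅓ - (-64 + (½)*(-⅛)*(-7))/9 = ⅓ - (-64 + 7/16)/9 = ⅓ - ⅑*(-1017/16) = ⅓ + 113/16 = 355/48 ≈ 7.3958)
(230/1202 - 432/1119)*m = (230/1202 - 432/1119)*(355/48) = (230*(1/1202) - 432*1/1119)*(355/48) = (115/601 - 144/373)*(355/48) = -43649/224173*355/48 = -15495395/10760304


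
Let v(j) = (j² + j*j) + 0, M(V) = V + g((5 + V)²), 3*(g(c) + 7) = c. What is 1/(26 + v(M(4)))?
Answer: 1/1178 ≈ 0.00084890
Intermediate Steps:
g(c) = -7 + c/3
M(V) = -7 + V + (5 + V)²/3 (M(V) = V + (-7 + (5 + V)²/3) = -7 + V + (5 + V)²/3)
v(j) = 2*j² (v(j) = (j² + j²) + 0 = 2*j² + 0 = 2*j²)
1/(26 + v(M(4))) = 1/(26 + 2*(4/3 + (⅓)*4² + (13/3)*4)²) = 1/(26 + 2*(4/3 + (⅓)*16 + 52/3)²) = 1/(26 + 2*(4/3 + 16/3 + 52/3)²) = 1/(26 + 2*24²) = 1/(26 + 2*576) = 1/(26 + 1152) = 1/1178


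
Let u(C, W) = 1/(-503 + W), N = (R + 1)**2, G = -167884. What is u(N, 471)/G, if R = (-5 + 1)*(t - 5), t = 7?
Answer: 1/5372288 ≈ 1.8614e-7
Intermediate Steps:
R = -8 (R = (-5 + 1)*(7 - 5) = -4*2 = -8)
N = 49 (N = (-8 + 1)**2 = (-7)**2 = 49)
u(N, 471)/G = 1/((-503 + 471)*(-167884)) = -1/167884/(-32) = -1/32*(-1/167884) = 1/5372288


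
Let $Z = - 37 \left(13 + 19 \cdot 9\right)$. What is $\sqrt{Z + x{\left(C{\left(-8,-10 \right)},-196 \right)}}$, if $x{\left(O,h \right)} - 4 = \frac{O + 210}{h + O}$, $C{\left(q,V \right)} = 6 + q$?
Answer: $\frac{10 i \sqrt{74107}}{33} \approx 82.493 i$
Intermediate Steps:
$x{\left(O,h \right)} = 4 + \frac{210 + O}{O + h}$ ($x{\left(O,h \right)} = 4 + \frac{O + 210}{h + O} = 4 + \frac{210 + O}{O + h}$)
$Z = -6808$ ($Z = - 37 \left(13 + 171\right) = \left(-37\right) 184 = -6808$)
$\sqrt{Z + x{\left(C{\left(-8,-10 \right)},-196 \right)}} = \sqrt{-6808 + \frac{210 + 4 \left(-196\right) + 5 \left(6 - 8\right)}{\left(6 - 8\right) - 196}} = \sqrt{-6808 + \frac{210 - 784 + 5 \left(-2\right)}{-2 - 196}} = \sqrt{-6808 + \frac{210 - 784 - 10}{-198}} = \sqrt{-6808 - - \frac{292}{99}} = \sqrt{-6808 + \frac{292}{99}} = \sqrt{- \frac{673700}{99}} = \frac{10 i \sqrt{74107}}{33}$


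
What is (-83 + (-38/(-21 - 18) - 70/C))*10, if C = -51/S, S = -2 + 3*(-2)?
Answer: -616630/663 ≈ -930.06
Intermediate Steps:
S = -8 (S = -2 - 6 = -8)
C = 51/8 (C = -51/(-8) = -51*(-1/8) = 51/8 ≈ 6.3750)
(-83 + (-38/(-21 - 18) - 70/C))*10 = (-83 + (-38/(-21 - 18) - 70/51/8))*10 = (-83 + (-38/(-39) - 70*8/51))*10 = (-83 + (-38*(-1/39) - 560/51))*10 = (-83 + (38/39 - 560/51))*10 = (-83 - 6634/663)*10 = -61663/663*10 = -616630/663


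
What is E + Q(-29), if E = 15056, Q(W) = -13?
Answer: 15043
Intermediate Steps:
E + Q(-29) = 15056 - 13 = 15043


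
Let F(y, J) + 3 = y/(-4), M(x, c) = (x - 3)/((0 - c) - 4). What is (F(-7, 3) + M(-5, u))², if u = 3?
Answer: 9/784 ≈ 0.011480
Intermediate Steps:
M(x, c) = (-3 + x)/(-4 - c) (M(x, c) = (-3 + x)/(-c - 4) = (-3 + x)/(-4 - c))
F(y, J) = -3 - y/4 (F(y, J) = -3 + y/(-4) = -3 + y*(-¼) = -3 - y/4)
(F(-7, 3) + M(-5, u))² = ((-3 - ¼*(-7)) + (3 - 1*(-5))/(4 + 3))² = ((-3 + 7/4) + (3 + 5)/7)² = (-5/4 + (⅐)*8)² = (-5/4 + 8/7)² = (-3/28)² = 9/784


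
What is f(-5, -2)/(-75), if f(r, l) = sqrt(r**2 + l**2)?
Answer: -sqrt(29)/75 ≈ -0.071802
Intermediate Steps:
f(r, l) = sqrt(l**2 + r**2)
f(-5, -2)/(-75) = sqrt((-2)**2 + (-5)**2)/(-75) = sqrt(4 + 25)*(-1/75) = sqrt(29)*(-1/75) = -sqrt(29)/75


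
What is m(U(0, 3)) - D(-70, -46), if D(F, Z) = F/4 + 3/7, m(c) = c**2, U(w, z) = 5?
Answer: 589/14 ≈ 42.071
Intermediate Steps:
D(F, Z) = 3/7 + F/4 (D(F, Z) = F*(1/4) + 3*(1/7) = F/4 + 3/7 = 3/7 + F/4)
m(U(0, 3)) - D(-70, -46) = 5**2 - (3/7 + (1/4)*(-70)) = 25 - (3/7 - 35/2) = 25 - 1*(-239/14) = 25 + 239/14 = 589/14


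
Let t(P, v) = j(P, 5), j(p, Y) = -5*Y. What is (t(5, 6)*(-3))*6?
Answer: 450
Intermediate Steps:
t(P, v) = -25 (t(P, v) = -5*5 = -25)
(t(5, 6)*(-3))*6 = -25*(-3)*6 = 75*6 = 450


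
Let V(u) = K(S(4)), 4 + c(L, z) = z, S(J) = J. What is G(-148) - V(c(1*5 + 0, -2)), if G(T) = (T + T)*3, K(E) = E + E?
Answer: -896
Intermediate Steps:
c(L, z) = -4 + z
K(E) = 2*E
V(u) = 8 (V(u) = 2*4 = 8)
G(T) = 6*T (G(T) = (2*T)*3 = 6*T)
G(-148) - V(c(1*5 + 0, -2)) = 6*(-148) - 1*8 = -888 - 8 = -896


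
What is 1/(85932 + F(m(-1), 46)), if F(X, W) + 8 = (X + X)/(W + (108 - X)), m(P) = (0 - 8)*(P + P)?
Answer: 69/5928772 ≈ 1.1638e-5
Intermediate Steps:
m(P) = -16*P
F(X, W) = -8 + 2*X/(108 + W - X) (F(X, W) = -8 + (X + X)/(W + (108 - X)) = -8 + (2*X)/(108 + W - X) = -8 + 2*X/(108 + W - X))
1/(85932 + F(m(-1), 46)) = 1/(85932 + 2*(-432 - 4*46 + 5*(-16*(-1)))/(108 + 46 - (-16)*(-1))) = 1/(85932 + 2*(-432 - 184 + 5*16)/(108 + 46 - 1*16)) = 1/(85932 + 2*(-432 - 184 + 80)/(108 + 46 - 16)) = 1/(85932 + 2*(-536)/138) = 1/(85932 + 2*(1/138)*(-536)) = 1/(85932 - 536/69) = 1/(5928772/69) = 69/5928772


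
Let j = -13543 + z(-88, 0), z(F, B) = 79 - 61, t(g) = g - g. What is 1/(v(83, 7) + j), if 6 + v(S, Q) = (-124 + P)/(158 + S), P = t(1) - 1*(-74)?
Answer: -241/3261021 ≈ -7.3903e-5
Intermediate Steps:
t(g) = 0
z(F, B) = 18
P = 74 (P = 0 - 1*(-74) = 0 + 74 = 74)
j = -13525 (j = -13543 + 18 = -13525)
v(S, Q) = -6 - 50/(158 + S) (v(S, Q) = -6 + (-124 + 74)/(158 + S) = -6 - 50/(158 + S))
1/(v(83, 7) + j) = 1/(2*(-499 - 3*83)/(158 + 83) - 13525) = 1/(2*(-499 - 249)/241 - 13525) = 1/(2*(1/241)*(-748) - 13525) = 1/(-1496/241 - 13525) = 1/(-3261021/241) = -241/3261021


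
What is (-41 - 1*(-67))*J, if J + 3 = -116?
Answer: -3094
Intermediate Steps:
J = -119 (J = -3 - 116 = -119)
(-41 - 1*(-67))*J = (-41 - 1*(-67))*(-119) = (-41 + 67)*(-119) = 26*(-119) = -3094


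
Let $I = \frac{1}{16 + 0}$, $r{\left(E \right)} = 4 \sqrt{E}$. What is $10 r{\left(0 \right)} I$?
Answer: $0$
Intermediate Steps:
$I = \frac{1}{16} \approx 0.0625$
$10 r{\left(0 \right)} I = 10 \cdot 4 \sqrt{0} \cdot \frac{1}{16} = 10 \cdot 4 \cdot 0 \cdot \frac{1}{16} = 10 \cdot 0 \cdot \frac{1}{16} = 0 \cdot \frac{1}{16} = 0$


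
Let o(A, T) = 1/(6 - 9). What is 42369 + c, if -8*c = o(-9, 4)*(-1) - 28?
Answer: 1016939/24 ≈ 42372.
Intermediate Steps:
o(A, T) = -1/3 (o(A, T) = 1/(-3) = -1/3)
c = 83/24 (c = -(-1/3*(-1) - 28)/8 = -(1/3 - 28)/8 = -1/8*(-83/3) = 83/24 ≈ 3.4583)
42369 + c = 42369 + 83/24 = 1016939/24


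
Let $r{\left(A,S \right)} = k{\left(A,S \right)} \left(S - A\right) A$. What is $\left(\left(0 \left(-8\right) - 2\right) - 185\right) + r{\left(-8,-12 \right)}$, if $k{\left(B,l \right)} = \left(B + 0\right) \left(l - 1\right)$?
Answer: $3141$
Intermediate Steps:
$k{\left(B,l \right)} = B \left(-1 + l\right)$
$r{\left(A,S \right)} = A^{2} \left(-1 + S\right) \left(S - A\right)$ ($r{\left(A,S \right)} = A \left(-1 + S\right) \left(S - A\right) A = A^{2} \left(-1 + S\right) \left(S - A\right)$)
$\left(\left(0 \left(-8\right) - 2\right) - 185\right) + r{\left(-8,-12 \right)} = \left(\left(0 \left(-8\right) - 2\right) - 185\right) - \left(-8\right)^{2} \left(-1 - 12\right) \left(-8 - -12\right) = \left(\left(0 - 2\right) - 185\right) - 64 \left(-13\right) \left(-8 + 12\right) = \left(-2 - 185\right) - 64 \left(-13\right) 4 = -187 + 3328 = 3141$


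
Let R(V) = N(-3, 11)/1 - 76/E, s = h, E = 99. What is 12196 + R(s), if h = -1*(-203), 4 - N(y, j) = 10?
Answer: 1206734/99 ≈ 12189.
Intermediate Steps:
N(y, j) = -6 (N(y, j) = 4 - 1*10 = 4 - 10 = -6)
h = 203
s = 203
R(V) = -670/99 (R(V) = -6/1 - 76/99 = -6*1 - 76*1/99 = -6 - 76/99 = -670/99)
12196 + R(s) = 12196 - 670/99 = 1206734/99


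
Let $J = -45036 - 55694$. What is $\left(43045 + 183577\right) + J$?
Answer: $125892$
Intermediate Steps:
$J = -100730$ ($J = -45036 - 55694 = -100730$)
$\left(43045 + 183577\right) + J = \left(43045 + 183577\right) - 100730 = 226622 - 100730 = 125892$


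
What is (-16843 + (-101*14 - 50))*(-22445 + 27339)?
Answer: -89594458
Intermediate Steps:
(-16843 + (-101*14 - 50))*(-22445 + 27339) = (-16843 + (-1414 - 50))*4894 = (-16843 - 1464)*4894 = -18307*4894 = -89594458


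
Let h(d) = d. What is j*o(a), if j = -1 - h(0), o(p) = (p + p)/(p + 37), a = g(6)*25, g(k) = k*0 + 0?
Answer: 0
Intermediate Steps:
g(k) = 0 (g(k) = 0 + 0 = 0)
a = 0 (a = 0*25 = 0)
o(p) = 2*p/(37 + p) (o(p) = (2*p)/(37 + p) = 2*p/(37 + p))
j = -1 (j = -1 - 1*0 = -1 + 0 = -1)
j*o(a) = -2*0/(37 + 0) = -2*0/37 = -1*0 = 0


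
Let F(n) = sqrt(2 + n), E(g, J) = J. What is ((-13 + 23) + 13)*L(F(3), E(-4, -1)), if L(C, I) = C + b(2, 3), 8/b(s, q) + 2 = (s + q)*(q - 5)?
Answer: -46/3 + 23*sqrt(5) ≈ 36.096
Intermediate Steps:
b(s, q) = 8/(-2 + (-5 + q)*(q + s)) (b(s, q) = 8/(-2 + (s + q)*(q - 5)) = 8/(-2 + (q + s)*(-5 + q)) = 8/(-2 + (-5 + q)*(q + s)))
L(C, I) = -2/3 + C (L(C, I) = C + 8/(-2 + 3**2 - 5*3 - 5*2 + 3*2) = C + 8/(-2 + 9 - 15 - 10 + 6) = C + 8/(-12) = C + 8*(-1/12) = C - 2/3 = -2/3 + C)
((-13 + 23) + 13)*L(F(3), E(-4, -1)) = ((-13 + 23) + 13)*(-2/3 + sqrt(2 + 3)) = (10 + 13)*(-2/3 + sqrt(5)) = 23*(-2/3 + sqrt(5)) = -46/3 + 23*sqrt(5)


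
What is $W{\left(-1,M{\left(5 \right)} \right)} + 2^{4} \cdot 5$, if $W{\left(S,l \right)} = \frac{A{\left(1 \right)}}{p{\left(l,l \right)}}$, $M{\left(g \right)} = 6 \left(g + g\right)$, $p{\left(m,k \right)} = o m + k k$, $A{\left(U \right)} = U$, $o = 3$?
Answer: $\frac{302401}{3780} \approx 80.0$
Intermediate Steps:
$p{\left(m,k \right)} = k^{2} + 3 m$ ($p{\left(m,k \right)} = 3 m + k k = 3 m + k^{2} = k^{2} + 3 m$)
$M{\left(g \right)} = 12 g$ ($M{\left(g \right)} = 6 \cdot 2 g = 12 g$)
$W{\left(S,l \right)} = \frac{1}{l^{2} + 3 l}$ ($W{\left(S,l \right)} = 1 \frac{1}{l^{2} + 3 l} = \frac{1}{l^{2} + 3 l}$)
$W{\left(-1,M{\left(5 \right)} \right)} + 2^{4} \cdot 5 = \frac{1}{12 \cdot 5 \left(3 + 12 \cdot 5\right)} + 2^{4} \cdot 5 = \frac{1}{60 \left(3 + 60\right)} + 16 \cdot 5 = \frac{1}{60 \cdot 63} + 80 = \frac{1}{60} \cdot \frac{1}{63} + 80 = \frac{1}{3780} + 80 = \frac{302401}{3780}$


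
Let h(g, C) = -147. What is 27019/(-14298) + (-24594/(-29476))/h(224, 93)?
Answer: -4892675645/2581368069 ≈ -1.8954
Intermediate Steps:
27019/(-14298) + (-24594/(-29476))/h(224, 93) = 27019/(-14298) - 24594/(-29476)/(-147) = 27019*(-1/14298) - 24594*(-1/29476)*(-1/147) = -27019/14298 + (12297/14738)*(-1/147) = -27019/14298 - 4099/722162 = -4892675645/2581368069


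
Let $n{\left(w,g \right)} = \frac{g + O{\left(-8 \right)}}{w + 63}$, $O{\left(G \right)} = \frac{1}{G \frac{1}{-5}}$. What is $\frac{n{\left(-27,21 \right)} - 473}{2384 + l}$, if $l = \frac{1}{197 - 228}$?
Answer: $- \frac{4217581}{21284064} \approx -0.19816$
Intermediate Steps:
$O{\left(G \right)} = - \frac{5}{G}$ ($O{\left(G \right)} = \frac{1}{G \left(- \frac{1}{5}\right)} = \frac{1}{\left(- \frac{1}{5}\right) G} = - \frac{5}{G}$)
$l = - \frac{1}{31}$ ($l = \frac{1}{-31} = - \frac{1}{31} \approx -0.032258$)
$n{\left(w,g \right)} = \frac{\frac{5}{8} + g}{63 + w}$ ($n{\left(w,g \right)} = \frac{g - \frac{5}{-8}}{w + 63} = \frac{g - - \frac{5}{8}}{63 + w} = \frac{g + \frac{5}{8}}{63 + w} = \frac{\frac{5}{8} + g}{63 + w}$)
$\frac{n{\left(-27,21 \right)} - 473}{2384 + l} = \frac{\frac{\frac{5}{8} + 21}{63 - 27} - 473}{2384 - \frac{1}{31}} = \frac{\frac{1}{36} \cdot \frac{173}{8} - 473}{\frac{73903}{31}} = \left(\frac{1}{36} \cdot \frac{173}{8} - 473\right) \frac{31}{73903} = \left(\frac{173}{288} - 473\right) \frac{31}{73903} = \left(- \frac{136051}{288}\right) \frac{31}{73903} = - \frac{4217581}{21284064}$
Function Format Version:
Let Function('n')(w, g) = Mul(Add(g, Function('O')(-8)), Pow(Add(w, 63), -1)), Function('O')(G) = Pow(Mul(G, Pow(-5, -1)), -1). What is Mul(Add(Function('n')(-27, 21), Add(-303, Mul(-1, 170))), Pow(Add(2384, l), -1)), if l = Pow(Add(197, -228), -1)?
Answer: Rational(-4217581, 21284064) ≈ -0.19816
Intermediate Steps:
Function('O')(G) = Mul(-5, Pow(G, -1)) (Function('O')(G) = Pow(Mul(G, Rational(-1, 5)), -1) = Pow(Mul(Rational(-1, 5), G), -1) = Mul(-5, Pow(G, -1)))
l = Rational(-1, 31) (l = Pow(-31, -1) = Rational(-1, 31) ≈ -0.032258)
Function('n')(w, g) = Mul(Pow(Add(63, w), -1), Add(Rational(5, 8), g)) (Function('n')(w, g) = Mul(Add(g, Mul(-5, Pow(-8, -1))), Pow(Add(w, 63), -1)) = Mul(Add(g, Mul(-5, Rational(-1, 8))), Pow(Add(63, w), -1)) = Mul(Add(g, Rational(5, 8)), Pow(Add(63, w), -1)) = Mul(Add(Rational(5, 8), g), Pow(Add(63, w), -1)) = Mul(Pow(Add(63, w), -1), Add(Rational(5, 8), g)))
Mul(Add(Function('n')(-27, 21), Add(-303, Mul(-1, 170))), Pow(Add(2384, l), -1)) = Mul(Add(Mul(Pow(Add(63, -27), -1), Add(Rational(5, 8), 21)), Add(-303, Mul(-1, 170))), Pow(Add(2384, Rational(-1, 31)), -1)) = Mul(Add(Mul(Pow(36, -1), Rational(173, 8)), Add(-303, -170)), Pow(Rational(73903, 31), -1)) = Mul(Add(Mul(Rational(1, 36), Rational(173, 8)), -473), Rational(31, 73903)) = Mul(Add(Rational(173, 288), -473), Rational(31, 73903)) = Mul(Rational(-136051, 288), Rational(31, 73903)) = Rational(-4217581, 21284064)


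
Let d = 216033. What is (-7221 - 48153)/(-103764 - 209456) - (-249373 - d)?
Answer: 72887261347/156610 ≈ 4.6541e+5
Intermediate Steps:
(-7221 - 48153)/(-103764 - 209456) - (-249373 - d) = (-7221 - 48153)/(-103764 - 209456) - (-249373 - 1*216033) = -55374/(-313220) - (-249373 - 216033) = -55374*(-1/313220) - 1*(-465406) = 27687/156610 + 465406 = 72887261347/156610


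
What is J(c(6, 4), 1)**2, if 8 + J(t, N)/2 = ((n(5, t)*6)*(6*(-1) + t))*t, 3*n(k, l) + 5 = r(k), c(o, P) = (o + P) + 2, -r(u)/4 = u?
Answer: 52070656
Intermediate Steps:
r(u) = -4*u
c(o, P) = 2 + P + o (c(o, P) = (P + o) + 2 = 2 + P + o)
n(k, l) = -5/3 - 4*k/3 (n(k, l) = -5/3 + (-4*k)/3 = -5/3 - 4*k/3)
J(t, N) = -16 + 2*t*(300 - 50*t) (J(t, N) = -16 + 2*((((-5/3 - 4/3*5)*6)*(6*(-1) + t))*t) = -16 + 2*((((-5/3 - 20/3)*6)*(-6 + t))*t) = -16 + 2*(((-25/3*6)*(-6 + t))*t) = -16 + 2*((-50*(-6 + t))*t) = -16 + 2*((300 - 50*t)*t) = -16 + 2*(t*(300 - 50*t)) = -16 + 2*t*(300 - 50*t))
J(c(6, 4), 1)**2 = (-16 - 100*(2 + 4 + 6)**2 + 600*(2 + 4 + 6))**2 = (-16 - 100*12**2 + 600*12)**2 = (-16 - 100*144 + 7200)**2 = (-16 - 14400 + 7200)**2 = (-7216)**2 = 52070656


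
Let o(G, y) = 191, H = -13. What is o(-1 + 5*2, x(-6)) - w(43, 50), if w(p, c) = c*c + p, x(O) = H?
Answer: -2352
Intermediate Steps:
x(O) = -13
w(p, c) = p + c² (w(p, c) = c² + p = p + c²)
o(-1 + 5*2, x(-6)) - w(43, 50) = 191 - (43 + 50²) = 191 - (43 + 2500) = 191 - 1*2543 = 191 - 2543 = -2352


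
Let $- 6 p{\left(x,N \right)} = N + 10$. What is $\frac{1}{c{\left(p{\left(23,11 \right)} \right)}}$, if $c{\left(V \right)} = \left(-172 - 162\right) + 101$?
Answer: $- \frac{1}{233} \approx -0.0042918$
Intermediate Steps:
$p{\left(x,N \right)} = - \frac{5}{3} - \frac{N}{6}$ ($p{\left(x,N \right)} = - \frac{N + 10}{6} = - \frac{10 + N}{6} = - \frac{5}{3} - \frac{N}{6}$)
$c{\left(V \right)} = -233$ ($c{\left(V \right)} = -334 + 101 = -233$)
$\frac{1}{c{\left(p{\left(23,11 \right)} \right)}} = \frac{1}{-233} = - \frac{1}{233}$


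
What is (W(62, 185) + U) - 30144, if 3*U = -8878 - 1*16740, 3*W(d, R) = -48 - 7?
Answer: -116105/3 ≈ -38702.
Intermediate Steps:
W(d, R) = -55/3 (W(d, R) = (-48 - 7)/3 = (⅓)*(-55) = -55/3)
U = -25618/3 (U = (-8878 - 1*16740)/3 = (-8878 - 16740)/3 = (⅓)*(-25618) = -25618/3 ≈ -8539.3)
(W(62, 185) + U) - 30144 = (-55/3 - 25618/3) - 30144 = -25673/3 - 30144 = -116105/3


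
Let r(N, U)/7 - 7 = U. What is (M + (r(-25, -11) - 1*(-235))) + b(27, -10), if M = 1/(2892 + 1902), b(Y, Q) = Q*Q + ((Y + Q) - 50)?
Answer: 1313557/4794 ≈ 274.00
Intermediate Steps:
r(N, U) = 49 + 7*U
b(Y, Q) = -50 + Q + Y + Q² (b(Y, Q) = Q² + ((Q + Y) - 50) = Q² + (-50 + Q + Y) = -50 + Q + Y + Q²)
M = 1/4794 ≈ 0.00020859
(M + (r(-25, -11) - 1*(-235))) + b(27, -10) = (1/4794 + ((49 + 7*(-11)) - 1*(-235))) + (-50 - 10 + 27 + (-10)²) = (1/4794 + ((49 - 77) + 235)) + (-50 - 10 + 27 + 100) = (1/4794 + (-28 + 235)) + 67 = (1/4794 + 207) + 67 = 992359/4794 + 67 = 1313557/4794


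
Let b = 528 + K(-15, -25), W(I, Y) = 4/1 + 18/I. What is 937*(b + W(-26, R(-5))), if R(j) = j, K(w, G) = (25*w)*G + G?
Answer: 120364209/13 ≈ 9.2588e+6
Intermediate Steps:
K(w, G) = G + 25*G*w (K(w, G) = 25*G*w + G = G + 25*G*w)
W(I, Y) = 4 + 18/I (W(I, Y) = 4*1 + 18/I = 4 + 18/I)
b = 9878 (b = 528 - 25*(1 + 25*(-15)) = 528 - 25*(1 - 375) = 528 - 25*(-374) = 528 + 9350 = 9878)
937*(b + W(-26, R(-5))) = 937*(9878 + (4 + 18/(-26))) = 937*(9878 + (4 + 18*(-1/26))) = 937*(9878 + (4 - 9/13)) = 937*(9878 + 43/13) = 937*(128457/13) = 120364209/13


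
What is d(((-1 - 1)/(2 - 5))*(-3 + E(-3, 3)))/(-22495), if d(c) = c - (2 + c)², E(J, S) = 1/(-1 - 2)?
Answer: 184/1822095 ≈ 0.00010098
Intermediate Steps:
E(J, S) = -⅓ (E(J, S) = 1/(-3) = -⅓)
d(((-1 - 1)/(2 - 5))*(-3 + E(-3, 3)))/(-22495) = (((-1 - 1)/(2 - 5))*(-3 - ⅓) - (2 + ((-1 - 1)/(2 - 5))*(-3 - ⅓))²)/(-22495) = (-2/(-3)*(-10/3) - (2 - 2/(-3)*(-10/3))²)*(-1/22495) = (-2*(-⅓)*(-10/3) - (2 - 2*(-⅓)*(-10/3))²)*(-1/22495) = ((⅔)*(-10/3) - (2 + (⅔)*(-10/3))²)*(-1/22495) = (-20/9 - (2 - 20/9)²)*(-1/22495) = (-20/9 - (-2/9)²)*(-1/22495) = (-20/9 - 1*4/81)*(-1/22495) = (-20/9 - 4/81)*(-1/22495) = -184/81*(-1/22495) = 184/1822095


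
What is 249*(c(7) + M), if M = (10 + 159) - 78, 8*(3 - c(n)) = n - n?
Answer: 23406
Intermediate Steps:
c(n) = 3 (c(n) = 3 - (n - n)/8 = 3 - 1/8*0 = 3 + 0 = 3)
M = 91 (M = 169 - 78 = 91)
249*(c(7) + M) = 249*(3 + 91) = 249*94 = 23406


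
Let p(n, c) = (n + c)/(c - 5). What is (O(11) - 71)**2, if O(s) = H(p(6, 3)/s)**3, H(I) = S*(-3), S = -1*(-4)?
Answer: 3236401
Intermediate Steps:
S = 4
p(n, c) = (c + n)/(-5 + c)
H(I) = -12 (H(I) = 4*(-3) = -12)
O(s) = -1728 (O(s) = (-12)**3 = -1728)
(O(11) - 71)**2 = (-1728 - 71)**2 = (-1799)**2 = 3236401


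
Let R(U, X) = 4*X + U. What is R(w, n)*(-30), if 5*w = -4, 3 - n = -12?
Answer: -1776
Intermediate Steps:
n = 15 (n = 3 - 1*(-12) = 3 + 12 = 15)
w = -⅘ (w = (⅕)*(-4) = -⅘ ≈ -0.80000)
R(U, X) = U + 4*X
R(w, n)*(-30) = (-⅘ + 4*15)*(-30) = (-⅘ + 60)*(-30) = (296/5)*(-30) = -1776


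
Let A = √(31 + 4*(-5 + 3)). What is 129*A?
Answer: 129*√23 ≈ 618.66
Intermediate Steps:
A = √23 (A = √(31 + 4*(-2)) = √(31 - 8) = √23 ≈ 4.7958)
129*A = 129*√23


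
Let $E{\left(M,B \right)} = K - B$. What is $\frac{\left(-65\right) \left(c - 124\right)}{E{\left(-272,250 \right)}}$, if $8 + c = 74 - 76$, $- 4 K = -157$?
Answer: $- \frac{34840}{843} \approx -41.329$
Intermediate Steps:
$K = \frac{157}{4}$ ($K = \left(- \frac{1}{4}\right) \left(-157\right) = \frac{157}{4} \approx 39.25$)
$c = -10$ ($c = -8 + \left(74 - 76\right) = -8 - 2 = -10$)
$E{\left(M,B \right)} = \frac{157}{4} - B$
$\frac{\left(-65\right) \left(c - 124\right)}{E{\left(-272,250 \right)}} = \frac{\left(-65\right) \left(-10 - 124\right)}{\frac{157}{4} - 250} = \frac{\left(-65\right) \left(-134\right)}{\frac{157}{4} - 250} = \frac{8710}{- \frac{843}{4}} = 8710 \left(- \frac{4}{843}\right) = - \frac{34840}{843}$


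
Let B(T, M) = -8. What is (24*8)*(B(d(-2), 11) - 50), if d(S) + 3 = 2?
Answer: -11136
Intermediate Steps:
d(S) = -1 (d(S) = -3 + 2 = -1)
(24*8)*(B(d(-2), 11) - 50) = (24*8)*(-8 - 50) = 192*(-58) = -11136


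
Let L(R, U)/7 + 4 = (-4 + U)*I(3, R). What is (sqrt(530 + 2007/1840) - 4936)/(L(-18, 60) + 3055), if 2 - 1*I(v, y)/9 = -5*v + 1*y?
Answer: -4936/126507 + 49*sqrt(46805)/58193220 ≈ -0.038835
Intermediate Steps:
I(v, y) = 18 - 9*y + 45*v (I(v, y) = 18 - 9*(-5*v + 1*y) = 18 - 9*(-5*v + y) = 18 - 9*(y - 5*v) = 18 + (-9*y + 45*v) = 18 - 9*y + 45*v)
L(R, U) = -28 + 7*(-4 + U)*(153 - 9*R) (L(R, U) = -28 + 7*((-4 + U)*(18 - 9*R + 45*3)) = -28 + 7*((-4 + U)*(18 - 9*R + 135)) = -28 + 7*((-4 + U)*(153 - 9*R)) = -28 + 7*(-4 + U)*(153 - 9*R))
(sqrt(530 + 2007/1840) - 4936)/(L(-18, 60) + 3055) = (sqrt(530 + 2007/1840) - 4936)/((-4312 + 252*(-18) - 63*60*(-17 - 18)) + 3055) = (sqrt(530 + 2007*(1/1840)) - 4936)/((-4312 - 4536 - 63*60*(-35)) + 3055) = (sqrt(530 + 2007/1840) - 4936)/((-4312 - 4536 + 132300) + 3055) = (sqrt(977207/1840) - 4936)/(123452 + 3055) = (49*sqrt(46805)/460 - 4936)/126507 = (-4936 + 49*sqrt(46805)/460)*(1/126507) = -4936/126507 + 49*sqrt(46805)/58193220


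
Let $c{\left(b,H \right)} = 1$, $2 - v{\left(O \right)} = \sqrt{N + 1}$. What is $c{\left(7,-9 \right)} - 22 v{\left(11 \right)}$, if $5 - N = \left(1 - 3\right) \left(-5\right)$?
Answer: $-43 + 44 i \approx -43.0 + 44.0 i$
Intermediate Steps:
$N = -5$ ($N = 5 - \left(1 - 3\right) \left(-5\right) = 5 - \left(-2\right) \left(-5\right) = 5 - 10 = -5$)
$v{\left(O \right)} = 2 - 2 i$ ($v{\left(O \right)} = 2 - \sqrt{-5 + 1} = 2 - \sqrt{-4} = 2 - 2 i$)
$c{\left(7,-9 \right)} - 22 v{\left(11 \right)} = 1 - 22 \left(2 - 2 i\right) = 1 - \left(44 - 44 i\right) = -43 + 44 i$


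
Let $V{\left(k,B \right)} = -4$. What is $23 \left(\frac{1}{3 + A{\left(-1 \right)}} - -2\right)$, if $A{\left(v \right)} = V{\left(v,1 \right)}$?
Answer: $23$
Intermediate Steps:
$A{\left(v \right)} = -4$
$23 \left(\frac{1}{3 + A{\left(-1 \right)}} - -2\right) = 23 \left(\frac{1}{3 - 4} - -2\right) = 23 \left(\frac{1}{-1} + 2\right) = 23 \left(-1 + 2\right) = 23 \cdot 1 = 23$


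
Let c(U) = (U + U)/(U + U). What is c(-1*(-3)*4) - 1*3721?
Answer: -3720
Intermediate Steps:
c(U) = 1 (c(U) = (2*U)/((2*U)) = (2*U)*(1/(2*U)) = 1)
c(-1*(-3)*4) - 1*3721 = 1 - 1*3721 = 1 - 3721 = -3720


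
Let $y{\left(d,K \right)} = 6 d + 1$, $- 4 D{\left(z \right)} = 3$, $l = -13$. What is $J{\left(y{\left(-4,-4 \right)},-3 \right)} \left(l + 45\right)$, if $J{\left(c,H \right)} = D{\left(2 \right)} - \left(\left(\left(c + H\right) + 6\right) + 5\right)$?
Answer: $456$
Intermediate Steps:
$D{\left(z \right)} = - \frac{3}{4}$ ($D{\left(z \right)} = \left(- \frac{1}{4}\right) 3 = - \frac{3}{4}$)
$y{\left(d,K \right)} = 1 + 6 d$
$J{\left(c,H \right)} = - \frac{47}{4} - H - c$ ($J{\left(c,H \right)} = - \frac{3}{4} - \left(\left(\left(c + H\right) + 6\right) + 5\right) = - \frac{3}{4} - \left(\left(\left(H + c\right) + 6\right) + 5\right) = - \frac{3}{4} - \left(\left(6 + H + c\right) + 5\right) = - \frac{3}{4} - \left(11 + H + c\right) = - \frac{47}{4} - H - c$)
$J{\left(y{\left(-4,-4 \right)},-3 \right)} \left(l + 45\right) = \left(- \frac{47}{4} - -3 - \left(1 + 6 \left(-4\right)\right)\right) \left(-13 + 45\right) = \left(- \frac{47}{4} + 3 - \left(1 - 24\right)\right) 32 = \left(- \frac{47}{4} + 3 - -23\right) 32 = \left(- \frac{47}{4} + 3 + 23\right) 32 = \frac{57}{4} \cdot 32 = 456$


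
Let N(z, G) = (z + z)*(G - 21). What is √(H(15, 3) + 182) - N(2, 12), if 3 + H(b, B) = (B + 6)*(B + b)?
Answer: 36 + √341 ≈ 54.466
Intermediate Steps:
H(b, B) = -3 + (6 + B)*(B + b) (H(b, B) = -3 + (B + 6)*(B + b) = -3 + (6 + B)*(B + b))
N(z, G) = 2*z*(-21 + G) (N(z, G) = (2*z)*(-21 + G) = 2*z*(-21 + G))
√(H(15, 3) + 182) - N(2, 12) = √((-3 + 3² + 6*3 + 6*15 + 3*15) + 182) - 2*2*(-21 + 12) = √((-3 + 9 + 18 + 90 + 45) + 182) - 2*2*(-9) = √(159 + 182) - 1*(-36) = √341 + 36 = 36 + √341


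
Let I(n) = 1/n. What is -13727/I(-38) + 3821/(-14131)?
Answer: 7371093185/14131 ≈ 5.2163e+5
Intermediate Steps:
-13727/I(-38) + 3821/(-14131) = -13727/(1/(-38)) + 3821/(-14131) = -13727/(-1/38) + 3821*(-1/14131) = -13727*(-38) - 3821/14131 = 521626 - 3821/14131 = 7371093185/14131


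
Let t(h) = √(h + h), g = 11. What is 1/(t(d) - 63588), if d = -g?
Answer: -31794/2021716883 - I*√22/4043433766 ≈ -1.5726e-5 - 1.16e-9*I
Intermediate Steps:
d = -11 (d = -1*11 = -11)
t(h) = √2*√h (t(h) = √(2*h) = √2*√h)
1/(t(d) - 63588) = 1/(√2*√(-11) - 63588) = 1/(√2*(I*√11) - 63588) = 1/(I*√22 - 63588) = 1/(-63588 + I*√22)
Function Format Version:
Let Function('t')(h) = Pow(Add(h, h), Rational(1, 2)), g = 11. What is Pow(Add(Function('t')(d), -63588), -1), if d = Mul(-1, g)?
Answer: Add(Rational(-31794, 2021716883), Mul(Rational(-1, 4043433766), I, Pow(22, Rational(1, 2)))) ≈ Add(-1.5726e-5, Mul(-1.1600e-9, I))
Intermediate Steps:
d = -11 (d = Mul(-1, 11) = -11)
Function('t')(h) = Mul(Pow(2, Rational(1, 2)), Pow(h, Rational(1, 2))) (Function('t')(h) = Pow(Mul(2, h), Rational(1, 2)) = Mul(Pow(2, Rational(1, 2)), Pow(h, Rational(1, 2))))
Pow(Add(Function('t')(d), -63588), -1) = Pow(Add(Mul(Pow(2, Rational(1, 2)), Pow(-11, Rational(1, 2))), -63588), -1) = Pow(Add(Mul(Pow(2, Rational(1, 2)), Mul(I, Pow(11, Rational(1, 2)))), -63588), -1) = Pow(Add(Mul(I, Pow(22, Rational(1, 2))), -63588), -1) = Pow(Add(-63588, Mul(I, Pow(22, Rational(1, 2)))), -1)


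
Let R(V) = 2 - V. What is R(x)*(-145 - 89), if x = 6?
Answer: 936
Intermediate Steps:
R(x)*(-145 - 89) = (2 - 1*6)*(-145 - 89) = (2 - 6)*(-234) = -4*(-234) = 936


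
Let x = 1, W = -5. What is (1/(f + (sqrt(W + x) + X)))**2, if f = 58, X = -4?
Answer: 91/266450 - 27*I/1065800 ≈ 0.00034153 - 2.5333e-5*I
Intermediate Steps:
(1/(f + (sqrt(W + x) + X)))**2 = (1/(58 + (sqrt(-5 + 1) - 4)))**2 = (1/(58 + (sqrt(-4) - 4)))**2 = (1/(58 + (2*I - 4)))**2 = (1/(58 + (-4 + 2*I)))**2 = (1/(54 + 2*I))**2 = ((54 - 2*I)/2920)**2 = (54 - 2*I)**2/8526400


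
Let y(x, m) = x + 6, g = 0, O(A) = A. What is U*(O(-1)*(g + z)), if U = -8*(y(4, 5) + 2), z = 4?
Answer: 384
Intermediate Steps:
y(x, m) = 6 + x
U = -96 (U = -8*((6 + 4) + 2) = -8*(10 + 2) = -8*12 = -96)
U*(O(-1)*(g + z)) = -(-96)*(0 + 4) = -(-96)*4 = -96*(-4) = 384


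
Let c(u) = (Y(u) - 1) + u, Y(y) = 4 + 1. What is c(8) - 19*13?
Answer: -235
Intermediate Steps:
Y(y) = 5
c(u) = 4 + u (c(u) = (5 - 1) + u = 4 + u)
c(8) - 19*13 = (4 + 8) - 19*13 = 12 - 247 = -235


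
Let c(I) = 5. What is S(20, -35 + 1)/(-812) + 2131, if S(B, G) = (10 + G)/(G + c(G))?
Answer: 12545191/5887 ≈ 2131.0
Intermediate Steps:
S(B, G) = (10 + G)/(5 + G) (S(B, G) = (10 + G)/(G + 5) = (10 + G)/(5 + G))
S(20, -35 + 1)/(-812) + 2131 = ((10 + (-35 + 1))/(5 + (-35 + 1)))/(-812) + 2131 = ((10 - 34)/(5 - 34))*(-1/812) + 2131 = (-24/(-29))*(-1/812) + 2131 = -1/29*(-24)*(-1/812) + 2131 = (24/29)*(-1/812) + 2131 = -6/5887 + 2131 = 12545191/5887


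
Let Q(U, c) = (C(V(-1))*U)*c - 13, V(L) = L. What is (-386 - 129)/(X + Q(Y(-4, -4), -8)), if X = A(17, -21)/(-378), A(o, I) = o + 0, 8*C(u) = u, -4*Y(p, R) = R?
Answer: 194670/4553 ≈ 42.756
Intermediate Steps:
Y(p, R) = -R/4
C(u) = u/8
A(o, I) = o
Q(U, c) = -13 - U*c/8 (Q(U, c) = (((1/8)*(-1))*U)*c - 13 = (-U/8)*c - 13 = -U*c/8 - 13 = -13 - U*c/8)
X = -17/378 (X = 17/(-378) = 17*(-1/378) = -17/378 ≈ -0.044974)
(-386 - 129)/(X + Q(Y(-4, -4), -8)) = (-386 - 129)/(-17/378 + (-13 - 1/8*(-1/4*(-4))*(-8))) = -515/(-17/378 + (-13 - 1/8*1*(-8))) = -515/(-17/378 + (-13 + 1)) = -515/(-17/378 - 12) = -515/(-4553/378) = -515*(-378/4553) = 194670/4553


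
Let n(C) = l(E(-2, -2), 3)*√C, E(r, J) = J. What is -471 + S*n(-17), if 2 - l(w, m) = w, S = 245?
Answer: -471 + 980*I*√17 ≈ -471.0 + 4040.6*I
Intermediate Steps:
l(w, m) = 2 - w
n(C) = 4*√C (n(C) = (2 - 1*(-2))*√C = (2 + 2)*√C = 4*√C)
-471 + S*n(-17) = -471 + 245*(4*√(-17)) = -471 + 245*(4*(I*√17)) = -471 + 245*(4*I*√17) = -471 + 980*I*√17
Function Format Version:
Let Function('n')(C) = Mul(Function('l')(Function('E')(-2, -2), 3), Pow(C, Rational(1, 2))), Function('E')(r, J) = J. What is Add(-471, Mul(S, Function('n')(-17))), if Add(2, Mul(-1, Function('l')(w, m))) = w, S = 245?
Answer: Add(-471, Mul(980, I, Pow(17, Rational(1, 2)))) ≈ Add(-471.00, Mul(4040.6, I))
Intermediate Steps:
Function('l')(w, m) = Add(2, Mul(-1, w))
Function('n')(C) = Mul(4, Pow(C, Rational(1, 2))) (Function('n')(C) = Mul(Add(2, Mul(-1, -2)), Pow(C, Rational(1, 2))) = Mul(Add(2, 2), Pow(C, Rational(1, 2))) = Mul(4, Pow(C, Rational(1, 2))))
Add(-471, Mul(S, Function('n')(-17))) = Add(-471, Mul(245, Mul(4, Pow(-17, Rational(1, 2))))) = Add(-471, Mul(245, Mul(4, Mul(I, Pow(17, Rational(1, 2)))))) = Add(-471, Mul(245, Mul(4, I, Pow(17, Rational(1, 2))))) = Add(-471, Mul(980, I, Pow(17, Rational(1, 2))))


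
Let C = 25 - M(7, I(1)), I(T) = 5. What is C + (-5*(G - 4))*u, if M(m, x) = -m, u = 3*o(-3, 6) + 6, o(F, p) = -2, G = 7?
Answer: 32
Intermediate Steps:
u = 0 (u = 3*(-2) + 6 = -6 + 6 = 0)
C = 32 (C = 25 - (-1)*7 = 25 - 1*(-7) = 25 + 7 = 32)
C + (-5*(G - 4))*u = 32 - 5*(7 - 4)*0 = 32 - 5*3*0 = 32 - 15*0 = 32 + 0 = 32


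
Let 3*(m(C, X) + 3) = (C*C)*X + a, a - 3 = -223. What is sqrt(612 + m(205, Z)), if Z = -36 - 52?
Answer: I*sqrt(11089779)/3 ≈ 1110.0*I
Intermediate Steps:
a = -220 (a = 3 - 223 = -220)
Z = -88
m(C, X) = -229/3 + X*C**2/3 (m(C, X) = -3 + ((C*C)*X - 220)/3 = -3 + (C**2*X - 220)/3 = -3 + (X*C**2 - 220)/3 = -3 + (-220 + X*C**2)/3 = -3 + (-220/3 + X*C**2/3) = -229/3 + X*C**2/3)
sqrt(612 + m(205, Z)) = sqrt(612 + (-229/3 + (1/3)*(-88)*205**2)) = sqrt(612 + (-229/3 + (1/3)*(-88)*42025)) = sqrt(612 + (-229/3 - 3698200/3)) = sqrt(612 - 3698429/3) = sqrt(-3696593/3) = I*sqrt(11089779)/3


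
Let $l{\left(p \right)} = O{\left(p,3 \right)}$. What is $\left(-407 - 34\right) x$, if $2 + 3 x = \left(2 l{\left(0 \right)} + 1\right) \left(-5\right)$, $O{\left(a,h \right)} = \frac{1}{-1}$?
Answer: $-441$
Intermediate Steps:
$O{\left(a,h \right)} = -1$
$l{\left(p \right)} = -1$
$x = 1$ ($x = - \frac{2}{3} + \frac{\left(2 \left(-1\right) + 1\right) \left(-5\right)}{3} = - \frac{2}{3} + \frac{\left(-2 + 1\right) \left(-5\right)}{3} = - \frac{2}{3} + \frac{\left(-1\right) \left(-5\right)}{3} = - \frac{2}{3} + \frac{1}{3} \cdot 5 = - \frac{2}{3} + \frac{5}{3} = 1$)
$\left(-407 - 34\right) x = \left(-407 - 34\right) 1 = \left(-441\right) 1 = -441$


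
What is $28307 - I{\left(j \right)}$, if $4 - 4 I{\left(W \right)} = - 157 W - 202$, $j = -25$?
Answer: $\frac{116947}{4} \approx 29237.0$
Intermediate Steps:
$I{\left(W \right)} = \frac{103}{2} + \frac{157 W}{4}$ ($I{\left(W \right)} = 1 - \frac{- 157 W - 202}{4} = 1 - \frac{-202 - 157 W}{4} = 1 + \left(\frac{101}{2} + \frac{157 W}{4}\right) = \frac{103}{2} + \frac{157 W}{4}$)
$28307 - I{\left(j \right)} = 28307 - \left(\frac{103}{2} + \frac{157}{4} \left(-25\right)\right) = 28307 - \left(\frac{103}{2} - \frac{3925}{4}\right) = 28307 - - \frac{3719}{4} = 28307 + \frac{3719}{4} = \frac{116947}{4}$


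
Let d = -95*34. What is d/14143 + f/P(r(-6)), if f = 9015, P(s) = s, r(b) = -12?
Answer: -42512635/56572 ≈ -751.48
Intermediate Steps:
d = -3230
d/14143 + f/P(r(-6)) = -3230/14143 + 9015/(-12) = -3230*1/14143 + 9015*(-1/12) = -3230/14143 - 3005/4 = -42512635/56572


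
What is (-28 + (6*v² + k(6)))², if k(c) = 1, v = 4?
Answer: 4761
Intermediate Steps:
(-28 + (6*v² + k(6)))² = (-28 + (6*4² + 1))² = (-28 + (6*16 + 1))² = (-28 + (96 + 1))² = (-28 + 97)² = 69² = 4761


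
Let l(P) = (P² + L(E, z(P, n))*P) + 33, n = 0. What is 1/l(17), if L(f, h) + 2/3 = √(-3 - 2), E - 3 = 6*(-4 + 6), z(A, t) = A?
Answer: 2796/881629 - 153*I*√5/881629 ≈ 0.0031714 - 0.00038805*I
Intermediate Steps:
E = 15 (E = 3 + 6*(-4 + 6) = 3 + 6*2 = 3 + 12 = 15)
L(f, h) = -⅔ + I*√5 (L(f, h) = -⅔ + √(-3 - 2) = -⅔ + √(-5) = -⅔ + I*√5)
l(P) = 33 + P² + P*(-⅔ + I*√5) (l(P) = (P² + (-⅔ + I*√5)*P) + 33 = (P² + P*(-⅔ + I*√5)) + 33 = 33 + P² + P*(-⅔ + I*√5))
1/l(17) = 1/(33 + 17² - ⅔*17 + I*17*√5) = 1/(33 + 289 - 34/3 + 17*I*√5) = 1/(932/3 + 17*I*√5)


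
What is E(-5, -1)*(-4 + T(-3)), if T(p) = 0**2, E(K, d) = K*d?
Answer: -20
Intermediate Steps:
T(p) = 0
E(-5, -1)*(-4 + T(-3)) = (-5*(-1))*(-4 + 0) = 5*(-4) = -20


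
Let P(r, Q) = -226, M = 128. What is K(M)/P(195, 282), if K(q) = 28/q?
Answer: -7/7232 ≈ -0.00096792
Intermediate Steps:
K(M)/P(195, 282) = (28/128)/(-226) = (28*(1/128))*(-1/226) = (7/32)*(-1/226) = -7/7232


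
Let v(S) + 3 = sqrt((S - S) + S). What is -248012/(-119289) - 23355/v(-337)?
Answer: 48808069/238578 + 135*I*sqrt(337)/2 ≈ 204.58 + 1239.1*I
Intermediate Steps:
v(S) = -3 + sqrt(S) (v(S) = -3 + sqrt((S - S) + S) = -3 + sqrt(0 + S) = -3 + sqrt(S))
-248012/(-119289) - 23355/v(-337) = -248012/(-119289) - 23355/(-3 + sqrt(-337)) = -248012*(-1/119289) - 23355/(-3 + I*sqrt(337)) = 248012/119289 - 23355/(-3 + I*sqrt(337))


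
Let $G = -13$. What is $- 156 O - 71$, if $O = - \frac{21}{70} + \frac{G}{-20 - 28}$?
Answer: $- \frac{1329}{20} \approx -66.45$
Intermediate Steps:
$O = - \frac{7}{240}$ ($O = - \frac{21}{70} - \frac{13}{-20 - 28} = \left(-21\right) \frac{1}{70} - \frac{13}{-20 - 28} = - \frac{3}{10} - \frac{13}{-48} = - \frac{3}{10} - - \frac{13}{48} = - \frac{3}{10} + \frac{13}{48} = - \frac{7}{240} \approx -0.029167$)
$- 156 O - 71 = \left(-156\right) \left(- \frac{7}{240}\right) - 71 = \frac{91}{20} - 71 = - \frac{1329}{20}$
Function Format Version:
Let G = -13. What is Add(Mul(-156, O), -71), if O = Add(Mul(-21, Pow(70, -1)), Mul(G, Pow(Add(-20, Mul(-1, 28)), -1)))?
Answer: Rational(-1329, 20) ≈ -66.450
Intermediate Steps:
O = Rational(-7, 240) (O = Add(Mul(-21, Pow(70, -1)), Mul(-13, Pow(Add(-20, Mul(-1, 28)), -1))) = Add(Mul(-21, Rational(1, 70)), Mul(-13, Pow(Add(-20, -28), -1))) = Add(Rational(-3, 10), Mul(-13, Pow(-48, -1))) = Add(Rational(-3, 10), Mul(-13, Rational(-1, 48))) = Add(Rational(-3, 10), Rational(13, 48)) = Rational(-7, 240) ≈ -0.029167)
Add(Mul(-156, O), -71) = Add(Mul(-156, Rational(-7, 240)), -71) = Add(Rational(91, 20), -71) = Rational(-1329, 20)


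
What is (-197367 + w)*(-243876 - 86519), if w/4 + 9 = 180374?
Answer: -173157706735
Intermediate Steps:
w = 721460 (w = -36 + 4*180374 = -36 + 721496 = 721460)
(-197367 + w)*(-243876 - 86519) = (-197367 + 721460)*(-243876 - 86519) = 524093*(-330395) = -173157706735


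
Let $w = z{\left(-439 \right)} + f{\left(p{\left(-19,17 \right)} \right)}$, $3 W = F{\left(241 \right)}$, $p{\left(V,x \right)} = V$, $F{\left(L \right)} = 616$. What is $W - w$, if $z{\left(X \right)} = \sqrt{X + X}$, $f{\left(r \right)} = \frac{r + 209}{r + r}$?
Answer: $\frac{631}{3} - i \sqrt{878} \approx 210.33 - 29.631 i$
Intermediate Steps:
$f{\left(r \right)} = \frac{209 + r}{2 r}$
$W = \frac{616}{3}$ ($W = \frac{1}{3} \cdot 616 = \frac{616}{3} \approx 205.33$)
$z{\left(X \right)} = \sqrt{2} \sqrt{X}$ ($z{\left(X \right)} = \sqrt{2 X} = \sqrt{2} \sqrt{X}$)
$w = -5 + i \sqrt{878}$ ($w = \sqrt{2} \sqrt{-439} + \frac{209 - 19}{2 \left(-19\right)} = \sqrt{2} i \sqrt{439} + \frac{1}{2} \left(- \frac{1}{19}\right) 190 = i \sqrt{878} - 5 = -5 + i \sqrt{878} \approx -5.0 + 29.631 i$)
$W - w = \frac{616}{3} - \left(-5 + i \sqrt{878}\right) = \frac{616}{3} + \left(5 - i \sqrt{878}\right) = \frac{631}{3} - i \sqrt{878}$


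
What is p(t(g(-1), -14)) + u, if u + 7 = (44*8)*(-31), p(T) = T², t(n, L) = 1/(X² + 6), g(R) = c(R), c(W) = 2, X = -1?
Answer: -535030/49 ≈ -10919.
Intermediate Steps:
g(R) = 2
t(n, L) = ⅐ (t(n, L) = 1/((-1)² + 6) = 1/(1 + 6) = 1/7 = ⅐)
u = -10919 (u = -7 + (44*8)*(-31) = -7 + 352*(-31) = -7 - 10912 = -10919)
p(t(g(-1), -14)) + u = (⅐)² - 10919 = 1/49 - 10919 = -535030/49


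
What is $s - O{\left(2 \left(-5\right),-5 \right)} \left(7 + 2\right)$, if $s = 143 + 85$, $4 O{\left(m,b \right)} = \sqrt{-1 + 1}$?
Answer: $228$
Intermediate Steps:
$O{\left(m,b \right)} = 0$ ($O{\left(m,b \right)} = \frac{\sqrt{-1 + 1}}{4} = \frac{\sqrt{0}}{4} = \frac{1}{4} \cdot 0 = 0$)
$s = 228$
$s - O{\left(2 \left(-5\right),-5 \right)} \left(7 + 2\right) = 228 - 0 \left(7 + 2\right) = 228 - 0 \cdot 9 = 228 - 0 = 228 + 0 = 228$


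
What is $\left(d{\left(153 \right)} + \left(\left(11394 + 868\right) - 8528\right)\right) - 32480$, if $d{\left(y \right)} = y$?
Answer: $-28593$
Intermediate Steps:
$\left(d{\left(153 \right)} + \left(\left(11394 + 868\right) - 8528\right)\right) - 32480 = \left(153 + \left(\left(11394 + 868\right) - 8528\right)\right) - 32480 = \left(153 + \left(12262 - 8528\right)\right) - 32480 = \left(153 + 3734\right) - 32480 = 3887 - 32480 = -28593$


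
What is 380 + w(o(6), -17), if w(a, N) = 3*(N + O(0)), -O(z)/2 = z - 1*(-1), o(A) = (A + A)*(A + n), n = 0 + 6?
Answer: 323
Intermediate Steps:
n = 6
o(A) = 2*A*(6 + A) (o(A) = (A + A)*(A + 6) = (2*A)*(6 + A) = 2*A*(6 + A))
O(z) = -2 - 2*z (O(z) = -2*(z - 1*(-1)) = -2*(z + 1) = -2*(1 + z) = -2 - 2*z)
w(a, N) = -6 + 3*N (w(a, N) = 3*(N + (-2 - 2*0)) = 3*(N + (-2 + 0)) = 3*(N - 2) = 3*(-2 + N) = -6 + 3*N)
380 + w(o(6), -17) = 380 + (-6 + 3*(-17)) = 380 + (-6 - 51) = 380 - 57 = 323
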